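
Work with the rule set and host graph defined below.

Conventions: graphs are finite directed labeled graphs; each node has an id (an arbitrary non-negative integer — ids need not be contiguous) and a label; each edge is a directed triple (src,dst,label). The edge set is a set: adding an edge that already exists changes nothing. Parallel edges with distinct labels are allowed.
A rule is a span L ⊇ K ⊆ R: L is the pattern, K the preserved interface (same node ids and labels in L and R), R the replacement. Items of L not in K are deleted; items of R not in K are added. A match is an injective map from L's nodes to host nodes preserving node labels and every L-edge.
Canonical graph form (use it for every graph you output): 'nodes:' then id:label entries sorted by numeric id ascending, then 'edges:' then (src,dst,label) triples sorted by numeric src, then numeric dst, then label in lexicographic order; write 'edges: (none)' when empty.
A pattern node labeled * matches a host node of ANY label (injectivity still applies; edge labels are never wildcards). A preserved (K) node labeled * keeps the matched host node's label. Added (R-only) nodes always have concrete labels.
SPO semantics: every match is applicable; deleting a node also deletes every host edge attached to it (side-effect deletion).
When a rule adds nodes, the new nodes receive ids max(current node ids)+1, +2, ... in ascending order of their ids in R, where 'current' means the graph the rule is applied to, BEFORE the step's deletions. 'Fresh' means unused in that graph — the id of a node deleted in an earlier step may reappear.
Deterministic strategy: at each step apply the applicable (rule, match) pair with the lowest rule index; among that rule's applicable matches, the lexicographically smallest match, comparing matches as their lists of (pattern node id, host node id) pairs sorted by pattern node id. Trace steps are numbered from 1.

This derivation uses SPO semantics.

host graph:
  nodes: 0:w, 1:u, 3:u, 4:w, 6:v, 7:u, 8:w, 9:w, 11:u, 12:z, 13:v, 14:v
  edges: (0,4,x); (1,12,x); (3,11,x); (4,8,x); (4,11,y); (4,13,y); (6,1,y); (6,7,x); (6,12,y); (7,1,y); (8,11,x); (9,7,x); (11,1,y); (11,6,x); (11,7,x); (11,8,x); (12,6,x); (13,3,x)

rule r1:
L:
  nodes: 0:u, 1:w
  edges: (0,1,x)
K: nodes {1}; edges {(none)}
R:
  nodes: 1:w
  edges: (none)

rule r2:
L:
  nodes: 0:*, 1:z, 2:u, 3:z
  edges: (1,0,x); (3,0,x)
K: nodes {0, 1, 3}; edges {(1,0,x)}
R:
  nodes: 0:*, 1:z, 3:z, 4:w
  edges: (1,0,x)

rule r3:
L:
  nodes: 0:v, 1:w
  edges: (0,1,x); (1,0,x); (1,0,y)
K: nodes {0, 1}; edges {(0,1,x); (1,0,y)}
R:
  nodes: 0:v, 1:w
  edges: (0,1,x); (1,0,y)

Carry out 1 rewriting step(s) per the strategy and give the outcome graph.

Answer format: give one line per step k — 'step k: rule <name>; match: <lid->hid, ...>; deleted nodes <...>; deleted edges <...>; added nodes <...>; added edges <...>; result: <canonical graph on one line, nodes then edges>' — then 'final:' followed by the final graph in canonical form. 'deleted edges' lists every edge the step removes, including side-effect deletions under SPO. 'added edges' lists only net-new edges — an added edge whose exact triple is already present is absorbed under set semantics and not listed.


step 1: rule r1; match: 0->11, 1->8; deleted nodes 11; deleted edges (3,11,x); (4,11,y); (8,11,x); (11,1,y); (11,6,x); (11,7,x); (11,8,x); added nodes (none); added edges (none); result: nodes: 0:w, 1:u, 3:u, 4:w, 6:v, 7:u, 8:w, 9:w, 12:z, 13:v, 14:v edges: (0,4,x); (1,12,x); (4,8,x); (4,13,y); (6,1,y); (6,7,x); (6,12,y); (7,1,y); (9,7,x); (12,6,x); (13,3,x)
final:
nodes: 0:w, 1:u, 3:u, 4:w, 6:v, 7:u, 8:w, 9:w, 12:z, 13:v, 14:v
edges: (0,4,x); (1,12,x); (4,8,x); (4,13,y); (6,1,y); (6,7,x); (6,12,y); (7,1,y); (9,7,x); (12,6,x); (13,3,x)


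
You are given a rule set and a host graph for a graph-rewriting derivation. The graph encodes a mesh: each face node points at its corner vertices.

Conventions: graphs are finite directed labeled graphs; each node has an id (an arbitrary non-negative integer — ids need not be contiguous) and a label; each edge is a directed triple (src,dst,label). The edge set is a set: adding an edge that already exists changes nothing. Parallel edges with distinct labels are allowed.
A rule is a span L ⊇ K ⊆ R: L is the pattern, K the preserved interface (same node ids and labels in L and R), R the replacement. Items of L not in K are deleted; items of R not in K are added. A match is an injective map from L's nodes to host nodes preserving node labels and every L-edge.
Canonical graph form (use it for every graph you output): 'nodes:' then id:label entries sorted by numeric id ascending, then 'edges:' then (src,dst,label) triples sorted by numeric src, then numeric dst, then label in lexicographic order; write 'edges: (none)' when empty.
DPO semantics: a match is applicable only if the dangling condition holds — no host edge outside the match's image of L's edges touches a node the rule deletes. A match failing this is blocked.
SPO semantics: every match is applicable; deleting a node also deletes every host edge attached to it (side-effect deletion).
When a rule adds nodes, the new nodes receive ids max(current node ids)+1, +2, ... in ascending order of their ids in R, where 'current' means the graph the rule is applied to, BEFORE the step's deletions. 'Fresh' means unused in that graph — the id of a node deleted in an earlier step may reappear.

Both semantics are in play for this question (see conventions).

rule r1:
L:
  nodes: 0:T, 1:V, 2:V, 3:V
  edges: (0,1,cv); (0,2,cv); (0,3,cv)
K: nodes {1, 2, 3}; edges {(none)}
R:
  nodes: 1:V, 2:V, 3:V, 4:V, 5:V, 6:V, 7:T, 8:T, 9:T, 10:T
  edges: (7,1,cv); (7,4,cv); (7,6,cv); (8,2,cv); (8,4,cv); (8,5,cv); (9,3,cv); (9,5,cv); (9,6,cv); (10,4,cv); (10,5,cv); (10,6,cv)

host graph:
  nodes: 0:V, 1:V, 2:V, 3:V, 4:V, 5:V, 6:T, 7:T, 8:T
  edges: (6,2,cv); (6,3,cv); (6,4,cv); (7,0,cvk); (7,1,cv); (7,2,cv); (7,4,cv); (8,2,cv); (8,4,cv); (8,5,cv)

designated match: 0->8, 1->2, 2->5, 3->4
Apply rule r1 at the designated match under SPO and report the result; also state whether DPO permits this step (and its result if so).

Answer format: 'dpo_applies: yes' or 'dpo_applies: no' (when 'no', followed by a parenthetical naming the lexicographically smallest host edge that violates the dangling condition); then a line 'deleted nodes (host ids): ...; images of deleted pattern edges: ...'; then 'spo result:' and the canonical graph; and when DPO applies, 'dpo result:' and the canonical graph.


dpo_applies: yes
deleted nodes (host ids): 8; images of deleted pattern edges: (8,2,cv); (8,4,cv); (8,5,cv)
spo result:
nodes: 0:V, 1:V, 2:V, 3:V, 4:V, 5:V, 6:T, 7:T, 9:V, 10:V, 11:V, 12:T, 13:T, 14:T, 15:T
edges: (6,2,cv); (6,3,cv); (6,4,cv); (7,0,cvk); (7,1,cv); (7,2,cv); (7,4,cv); (12,2,cv); (12,9,cv); (12,11,cv); (13,5,cv); (13,9,cv); (13,10,cv); (14,4,cv); (14,10,cv); (14,11,cv); (15,9,cv); (15,10,cv); (15,11,cv)
dpo result:
nodes: 0:V, 1:V, 2:V, 3:V, 4:V, 5:V, 6:T, 7:T, 9:V, 10:V, 11:V, 12:T, 13:T, 14:T, 15:T
edges: (6,2,cv); (6,3,cv); (6,4,cv); (7,0,cvk); (7,1,cv); (7,2,cv); (7,4,cv); (12,2,cv); (12,9,cv); (12,11,cv); (13,5,cv); (13,9,cv); (13,10,cv); (14,4,cv); (14,10,cv); (14,11,cv); (15,9,cv); (15,10,cv); (15,11,cv)


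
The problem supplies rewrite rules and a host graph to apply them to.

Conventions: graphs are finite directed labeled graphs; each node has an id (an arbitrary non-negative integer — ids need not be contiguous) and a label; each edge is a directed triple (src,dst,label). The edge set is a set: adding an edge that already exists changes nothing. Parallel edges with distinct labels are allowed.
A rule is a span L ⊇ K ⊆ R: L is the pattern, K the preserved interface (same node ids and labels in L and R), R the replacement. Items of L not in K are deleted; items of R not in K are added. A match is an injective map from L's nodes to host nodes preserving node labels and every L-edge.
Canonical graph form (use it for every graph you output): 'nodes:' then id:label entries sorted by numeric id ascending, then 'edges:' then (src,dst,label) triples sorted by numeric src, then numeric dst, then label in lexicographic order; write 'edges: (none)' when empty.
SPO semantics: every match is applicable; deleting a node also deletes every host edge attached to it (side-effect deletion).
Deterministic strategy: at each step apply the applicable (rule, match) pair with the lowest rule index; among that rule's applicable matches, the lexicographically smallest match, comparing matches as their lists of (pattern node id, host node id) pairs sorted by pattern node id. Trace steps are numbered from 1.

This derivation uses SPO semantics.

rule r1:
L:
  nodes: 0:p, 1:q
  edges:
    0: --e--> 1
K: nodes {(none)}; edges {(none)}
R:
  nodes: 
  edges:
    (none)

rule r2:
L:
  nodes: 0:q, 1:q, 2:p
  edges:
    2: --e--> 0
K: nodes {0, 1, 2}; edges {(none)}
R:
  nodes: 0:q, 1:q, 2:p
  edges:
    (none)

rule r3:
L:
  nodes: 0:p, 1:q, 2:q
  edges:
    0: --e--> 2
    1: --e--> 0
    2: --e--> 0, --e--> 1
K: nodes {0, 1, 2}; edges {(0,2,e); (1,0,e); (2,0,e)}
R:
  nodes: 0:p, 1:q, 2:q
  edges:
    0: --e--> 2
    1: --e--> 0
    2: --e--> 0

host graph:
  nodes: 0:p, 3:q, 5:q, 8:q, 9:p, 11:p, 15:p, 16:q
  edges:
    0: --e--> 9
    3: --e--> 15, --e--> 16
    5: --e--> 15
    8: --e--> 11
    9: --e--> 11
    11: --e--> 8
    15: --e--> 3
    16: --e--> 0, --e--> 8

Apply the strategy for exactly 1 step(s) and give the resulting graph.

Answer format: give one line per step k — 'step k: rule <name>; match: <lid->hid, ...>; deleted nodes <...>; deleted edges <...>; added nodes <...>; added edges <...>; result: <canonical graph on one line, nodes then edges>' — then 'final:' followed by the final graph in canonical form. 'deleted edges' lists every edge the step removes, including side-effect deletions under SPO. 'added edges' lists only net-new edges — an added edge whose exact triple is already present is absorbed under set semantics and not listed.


step 1: rule r1; match: 0->11, 1->8; deleted nodes 8, 11; deleted edges (8,11,e); (9,11,e); (11,8,e); (16,8,e); added nodes (none); added edges (none); result: nodes: 0:p, 3:q, 5:q, 9:p, 15:p, 16:q edges: (0,9,e); (3,15,e); (3,16,e); (5,15,e); (15,3,e); (16,0,e)
final:
nodes: 0:p, 3:q, 5:q, 9:p, 15:p, 16:q
edges: (0,9,e); (3,15,e); (3,16,e); (5,15,e); (15,3,e); (16,0,e)


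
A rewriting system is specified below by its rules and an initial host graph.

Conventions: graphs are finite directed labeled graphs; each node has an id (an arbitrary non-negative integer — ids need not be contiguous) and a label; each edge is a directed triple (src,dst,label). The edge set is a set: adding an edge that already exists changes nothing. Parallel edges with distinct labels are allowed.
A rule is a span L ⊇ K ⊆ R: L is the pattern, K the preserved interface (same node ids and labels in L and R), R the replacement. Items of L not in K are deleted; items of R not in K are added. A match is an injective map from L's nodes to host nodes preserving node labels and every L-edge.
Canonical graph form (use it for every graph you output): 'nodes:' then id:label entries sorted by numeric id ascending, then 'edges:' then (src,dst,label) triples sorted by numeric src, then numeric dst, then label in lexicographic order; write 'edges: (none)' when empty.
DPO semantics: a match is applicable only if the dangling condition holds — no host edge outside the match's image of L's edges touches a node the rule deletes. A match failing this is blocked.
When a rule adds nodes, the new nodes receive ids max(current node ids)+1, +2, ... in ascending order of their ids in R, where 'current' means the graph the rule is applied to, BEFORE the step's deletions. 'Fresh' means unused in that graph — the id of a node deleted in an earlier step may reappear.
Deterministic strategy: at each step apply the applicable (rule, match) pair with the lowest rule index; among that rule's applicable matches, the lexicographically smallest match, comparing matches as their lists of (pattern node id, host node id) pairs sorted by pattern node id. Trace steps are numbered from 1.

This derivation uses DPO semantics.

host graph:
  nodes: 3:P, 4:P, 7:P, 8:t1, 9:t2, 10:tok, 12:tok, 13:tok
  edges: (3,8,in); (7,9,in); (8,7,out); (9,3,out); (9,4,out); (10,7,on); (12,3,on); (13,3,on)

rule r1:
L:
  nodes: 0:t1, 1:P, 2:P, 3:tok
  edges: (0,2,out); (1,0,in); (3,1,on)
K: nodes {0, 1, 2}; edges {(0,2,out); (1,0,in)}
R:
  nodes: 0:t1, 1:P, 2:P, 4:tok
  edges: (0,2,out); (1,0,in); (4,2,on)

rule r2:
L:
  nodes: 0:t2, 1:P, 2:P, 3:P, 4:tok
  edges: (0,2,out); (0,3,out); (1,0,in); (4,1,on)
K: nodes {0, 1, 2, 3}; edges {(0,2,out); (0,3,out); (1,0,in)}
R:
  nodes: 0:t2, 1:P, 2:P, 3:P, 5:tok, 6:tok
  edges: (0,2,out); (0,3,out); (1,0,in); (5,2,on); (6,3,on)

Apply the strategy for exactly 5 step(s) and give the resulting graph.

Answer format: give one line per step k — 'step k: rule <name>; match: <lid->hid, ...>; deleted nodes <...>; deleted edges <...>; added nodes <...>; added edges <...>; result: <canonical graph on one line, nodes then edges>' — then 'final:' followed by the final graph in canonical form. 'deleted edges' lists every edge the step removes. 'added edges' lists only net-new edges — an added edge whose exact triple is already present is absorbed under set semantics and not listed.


step 1: rule r1; match: 0->8, 1->3, 2->7, 3->12; deleted nodes 12; deleted edges (12,3,on); added nodes 14; added edges (14,7,on); result: nodes: 3:P, 4:P, 7:P, 8:t1, 9:t2, 10:tok, 13:tok, 14:tok edges: (3,8,in); (7,9,in); (8,7,out); (9,3,out); (9,4,out); (10,7,on); (13,3,on); (14,7,on)
step 2: rule r1; match: 0->8, 1->3, 2->7, 3->13; deleted nodes 13; deleted edges (13,3,on); added nodes 15; added edges (15,7,on); result: nodes: 3:P, 4:P, 7:P, 8:t1, 9:t2, 10:tok, 14:tok, 15:tok edges: (3,8,in); (7,9,in); (8,7,out); (9,3,out); (9,4,out); (10,7,on); (14,7,on); (15,7,on)
step 3: rule r2; match: 0->9, 1->7, 2->3, 3->4, 4->10; deleted nodes 10; deleted edges (10,7,on); added nodes 16, 17; added edges (16,3,on); (17,4,on); result: nodes: 3:P, 4:P, 7:P, 8:t1, 9:t2, 14:tok, 15:tok, 16:tok, 17:tok edges: (3,8,in); (7,9,in); (8,7,out); (9,3,out); (9,4,out); (14,7,on); (15,7,on); (16,3,on); (17,4,on)
step 4: rule r1; match: 0->8, 1->3, 2->7, 3->16; deleted nodes 16; deleted edges (16,3,on); added nodes 18; added edges (18,7,on); result: nodes: 3:P, 4:P, 7:P, 8:t1, 9:t2, 14:tok, 15:tok, 17:tok, 18:tok edges: (3,8,in); (7,9,in); (8,7,out); (9,3,out); (9,4,out); (14,7,on); (15,7,on); (17,4,on); (18,7,on)
step 5: rule r2; match: 0->9, 1->7, 2->3, 3->4, 4->14; deleted nodes 14; deleted edges (14,7,on); added nodes 19, 20; added edges (19,3,on); (20,4,on); result: nodes: 3:P, 4:P, 7:P, 8:t1, 9:t2, 15:tok, 17:tok, 18:tok, 19:tok, 20:tok edges: (3,8,in); (7,9,in); (8,7,out); (9,3,out); (9,4,out); (15,7,on); (17,4,on); (18,7,on); (19,3,on); (20,4,on)
final:
nodes: 3:P, 4:P, 7:P, 8:t1, 9:t2, 15:tok, 17:tok, 18:tok, 19:tok, 20:tok
edges: (3,8,in); (7,9,in); (8,7,out); (9,3,out); (9,4,out); (15,7,on); (17,4,on); (18,7,on); (19,3,on); (20,4,on)


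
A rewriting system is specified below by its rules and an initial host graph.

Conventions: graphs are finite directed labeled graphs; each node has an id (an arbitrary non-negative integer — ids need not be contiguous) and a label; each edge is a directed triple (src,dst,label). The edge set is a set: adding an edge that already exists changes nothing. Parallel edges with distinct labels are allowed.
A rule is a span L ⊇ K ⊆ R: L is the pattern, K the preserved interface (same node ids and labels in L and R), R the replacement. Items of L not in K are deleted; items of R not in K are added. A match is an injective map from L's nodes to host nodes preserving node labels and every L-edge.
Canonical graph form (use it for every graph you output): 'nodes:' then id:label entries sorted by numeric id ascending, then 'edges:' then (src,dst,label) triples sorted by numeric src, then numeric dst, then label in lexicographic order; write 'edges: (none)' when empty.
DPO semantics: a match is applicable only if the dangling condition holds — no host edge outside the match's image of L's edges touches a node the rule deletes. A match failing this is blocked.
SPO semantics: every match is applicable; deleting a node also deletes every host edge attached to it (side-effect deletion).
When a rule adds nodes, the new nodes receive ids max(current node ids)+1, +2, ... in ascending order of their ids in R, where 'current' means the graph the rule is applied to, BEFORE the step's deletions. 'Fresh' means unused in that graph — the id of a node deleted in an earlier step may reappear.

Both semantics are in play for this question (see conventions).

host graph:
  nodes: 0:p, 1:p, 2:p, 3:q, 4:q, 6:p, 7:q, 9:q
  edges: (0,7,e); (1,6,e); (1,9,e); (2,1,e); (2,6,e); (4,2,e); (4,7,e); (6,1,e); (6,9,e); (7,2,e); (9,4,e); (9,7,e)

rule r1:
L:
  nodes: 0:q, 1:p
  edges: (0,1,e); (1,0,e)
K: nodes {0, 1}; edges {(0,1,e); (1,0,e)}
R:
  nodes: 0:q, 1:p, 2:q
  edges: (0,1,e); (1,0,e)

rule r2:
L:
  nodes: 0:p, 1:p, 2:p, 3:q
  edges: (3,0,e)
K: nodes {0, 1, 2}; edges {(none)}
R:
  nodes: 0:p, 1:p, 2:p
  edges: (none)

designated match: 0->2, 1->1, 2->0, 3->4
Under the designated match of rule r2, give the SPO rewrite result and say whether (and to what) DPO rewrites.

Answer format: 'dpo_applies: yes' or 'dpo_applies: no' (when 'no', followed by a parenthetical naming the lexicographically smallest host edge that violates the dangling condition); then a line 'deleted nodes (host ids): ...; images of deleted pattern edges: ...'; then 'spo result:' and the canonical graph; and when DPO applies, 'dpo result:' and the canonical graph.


dpo_applies: no
(the rule deletes node 4, which keeps host edge (4,7,e) outside the match image — the dangling condition fails, DPO blocks; SPO proceeds and side-deletes such edges)
deleted nodes (host ids): 4; images of deleted pattern edges: (4,2,e)
spo result:
nodes: 0:p, 1:p, 2:p, 3:q, 6:p, 7:q, 9:q
edges: (0,7,e); (1,6,e); (1,9,e); (2,1,e); (2,6,e); (6,1,e); (6,9,e); (7,2,e); (9,7,e)


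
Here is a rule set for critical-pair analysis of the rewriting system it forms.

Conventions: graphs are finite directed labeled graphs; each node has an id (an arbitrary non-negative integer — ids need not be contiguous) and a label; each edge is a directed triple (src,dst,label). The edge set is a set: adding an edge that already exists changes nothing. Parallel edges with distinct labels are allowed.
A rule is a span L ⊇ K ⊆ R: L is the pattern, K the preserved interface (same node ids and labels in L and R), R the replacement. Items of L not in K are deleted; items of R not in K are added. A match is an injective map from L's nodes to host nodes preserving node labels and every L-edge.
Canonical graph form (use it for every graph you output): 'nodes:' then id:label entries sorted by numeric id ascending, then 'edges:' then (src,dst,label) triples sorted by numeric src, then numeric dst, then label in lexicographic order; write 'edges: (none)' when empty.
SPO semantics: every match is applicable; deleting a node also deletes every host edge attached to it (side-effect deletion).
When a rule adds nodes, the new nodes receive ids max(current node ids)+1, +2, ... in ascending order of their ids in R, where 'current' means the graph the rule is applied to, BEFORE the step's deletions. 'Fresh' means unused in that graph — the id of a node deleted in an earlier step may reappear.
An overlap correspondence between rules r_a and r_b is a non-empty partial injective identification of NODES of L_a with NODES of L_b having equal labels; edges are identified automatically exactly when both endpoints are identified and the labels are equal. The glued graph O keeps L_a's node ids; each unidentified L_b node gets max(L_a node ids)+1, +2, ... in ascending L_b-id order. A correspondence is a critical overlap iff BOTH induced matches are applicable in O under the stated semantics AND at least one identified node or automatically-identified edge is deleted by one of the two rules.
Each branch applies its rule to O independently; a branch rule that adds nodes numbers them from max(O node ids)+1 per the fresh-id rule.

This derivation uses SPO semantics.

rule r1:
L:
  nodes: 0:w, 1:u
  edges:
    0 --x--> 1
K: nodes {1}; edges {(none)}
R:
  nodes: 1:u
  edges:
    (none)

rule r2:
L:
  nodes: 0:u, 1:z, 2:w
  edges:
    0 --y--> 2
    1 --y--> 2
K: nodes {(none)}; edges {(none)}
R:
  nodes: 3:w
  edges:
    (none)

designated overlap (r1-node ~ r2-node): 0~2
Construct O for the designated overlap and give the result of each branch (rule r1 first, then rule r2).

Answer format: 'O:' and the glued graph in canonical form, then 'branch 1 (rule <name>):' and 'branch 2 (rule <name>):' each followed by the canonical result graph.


O:
nodes: 0:w, 1:u, 2:u, 3:z
edges: (0,1,x); (2,0,y); (3,0,y)
branch 1 (rule r1):
nodes: 1:u, 2:u, 3:z
edges: (none)
branch 2 (rule r2):
nodes: 1:u, 4:w
edges: (none)


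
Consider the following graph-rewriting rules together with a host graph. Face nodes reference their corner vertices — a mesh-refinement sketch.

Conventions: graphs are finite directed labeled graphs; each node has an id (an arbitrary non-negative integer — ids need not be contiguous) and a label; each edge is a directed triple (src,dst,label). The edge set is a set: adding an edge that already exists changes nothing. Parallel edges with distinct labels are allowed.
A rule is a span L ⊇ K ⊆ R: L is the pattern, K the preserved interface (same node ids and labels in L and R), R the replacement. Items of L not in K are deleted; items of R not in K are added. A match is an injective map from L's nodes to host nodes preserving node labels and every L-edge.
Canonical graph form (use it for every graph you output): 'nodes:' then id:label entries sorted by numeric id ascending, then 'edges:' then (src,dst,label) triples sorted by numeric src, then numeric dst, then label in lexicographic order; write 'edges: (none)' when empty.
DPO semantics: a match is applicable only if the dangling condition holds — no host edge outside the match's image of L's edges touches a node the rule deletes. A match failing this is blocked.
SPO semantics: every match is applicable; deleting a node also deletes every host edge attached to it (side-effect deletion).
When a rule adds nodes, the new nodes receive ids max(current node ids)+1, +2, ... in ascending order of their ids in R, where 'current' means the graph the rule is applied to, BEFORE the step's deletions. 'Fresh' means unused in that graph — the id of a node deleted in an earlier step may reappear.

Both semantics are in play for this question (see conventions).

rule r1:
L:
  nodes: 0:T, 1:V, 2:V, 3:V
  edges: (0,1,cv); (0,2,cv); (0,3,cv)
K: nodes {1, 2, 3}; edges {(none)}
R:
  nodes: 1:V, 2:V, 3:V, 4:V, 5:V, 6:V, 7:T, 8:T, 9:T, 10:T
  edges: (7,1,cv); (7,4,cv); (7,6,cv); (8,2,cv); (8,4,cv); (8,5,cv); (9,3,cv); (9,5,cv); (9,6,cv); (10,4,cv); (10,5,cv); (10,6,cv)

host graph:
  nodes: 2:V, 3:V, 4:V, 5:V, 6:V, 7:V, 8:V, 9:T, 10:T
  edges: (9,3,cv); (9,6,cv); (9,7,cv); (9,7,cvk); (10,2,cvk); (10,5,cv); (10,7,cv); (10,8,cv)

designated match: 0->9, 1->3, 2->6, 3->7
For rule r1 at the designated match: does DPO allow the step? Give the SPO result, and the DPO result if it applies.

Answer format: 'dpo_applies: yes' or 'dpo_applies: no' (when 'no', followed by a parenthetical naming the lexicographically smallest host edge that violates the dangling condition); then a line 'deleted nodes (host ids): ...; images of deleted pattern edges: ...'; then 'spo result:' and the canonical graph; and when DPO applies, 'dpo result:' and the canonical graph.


dpo_applies: no
(the rule deletes node 9, which keeps host edge (9,7,cvk) outside the match image — the dangling condition fails, DPO blocks; SPO proceeds and side-deletes such edges)
deleted nodes (host ids): 9; images of deleted pattern edges: (9,3,cv); (9,6,cv); (9,7,cv)
spo result:
nodes: 2:V, 3:V, 4:V, 5:V, 6:V, 7:V, 8:V, 10:T, 11:V, 12:V, 13:V, 14:T, 15:T, 16:T, 17:T
edges: (10,2,cvk); (10,5,cv); (10,7,cv); (10,8,cv); (14,3,cv); (14,11,cv); (14,13,cv); (15,6,cv); (15,11,cv); (15,12,cv); (16,7,cv); (16,12,cv); (16,13,cv); (17,11,cv); (17,12,cv); (17,13,cv)


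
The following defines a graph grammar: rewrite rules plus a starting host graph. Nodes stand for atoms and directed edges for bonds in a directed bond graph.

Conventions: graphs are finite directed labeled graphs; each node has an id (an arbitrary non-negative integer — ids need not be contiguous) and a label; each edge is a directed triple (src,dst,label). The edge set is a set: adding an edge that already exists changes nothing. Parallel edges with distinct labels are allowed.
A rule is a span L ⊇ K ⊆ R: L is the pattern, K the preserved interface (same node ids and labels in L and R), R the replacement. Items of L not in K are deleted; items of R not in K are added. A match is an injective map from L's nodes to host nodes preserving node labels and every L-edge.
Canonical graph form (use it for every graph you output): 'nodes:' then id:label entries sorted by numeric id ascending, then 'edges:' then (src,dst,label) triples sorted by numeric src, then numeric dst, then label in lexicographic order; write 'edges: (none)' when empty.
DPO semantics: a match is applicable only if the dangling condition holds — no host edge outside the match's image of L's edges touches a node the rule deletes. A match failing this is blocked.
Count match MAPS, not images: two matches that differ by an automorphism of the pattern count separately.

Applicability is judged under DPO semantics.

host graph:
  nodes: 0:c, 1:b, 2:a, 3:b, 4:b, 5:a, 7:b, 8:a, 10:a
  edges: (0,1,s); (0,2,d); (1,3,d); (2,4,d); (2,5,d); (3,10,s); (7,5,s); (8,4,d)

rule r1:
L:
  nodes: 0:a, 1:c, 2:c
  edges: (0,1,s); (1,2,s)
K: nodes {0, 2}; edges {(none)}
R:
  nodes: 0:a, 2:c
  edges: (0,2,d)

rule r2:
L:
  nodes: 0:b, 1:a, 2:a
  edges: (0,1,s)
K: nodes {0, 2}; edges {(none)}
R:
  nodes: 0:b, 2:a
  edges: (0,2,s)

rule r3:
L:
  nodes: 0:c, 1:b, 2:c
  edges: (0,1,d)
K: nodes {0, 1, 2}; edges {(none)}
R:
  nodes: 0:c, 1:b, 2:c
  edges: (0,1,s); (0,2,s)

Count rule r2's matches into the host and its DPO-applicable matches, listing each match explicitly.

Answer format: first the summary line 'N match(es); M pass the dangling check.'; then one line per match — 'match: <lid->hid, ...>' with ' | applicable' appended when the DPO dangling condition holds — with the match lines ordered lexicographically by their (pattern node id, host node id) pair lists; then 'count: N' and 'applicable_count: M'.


6 match(es); 3 pass the dangling check.
match: 0->3, 1->10, 2->2 | applicable
match: 0->3, 1->10, 2->5 | applicable
match: 0->3, 1->10, 2->8 | applicable
match: 0->7, 1->5, 2->2
match: 0->7, 1->5, 2->8
match: 0->7, 1->5, 2->10
count: 6
applicable_count: 3


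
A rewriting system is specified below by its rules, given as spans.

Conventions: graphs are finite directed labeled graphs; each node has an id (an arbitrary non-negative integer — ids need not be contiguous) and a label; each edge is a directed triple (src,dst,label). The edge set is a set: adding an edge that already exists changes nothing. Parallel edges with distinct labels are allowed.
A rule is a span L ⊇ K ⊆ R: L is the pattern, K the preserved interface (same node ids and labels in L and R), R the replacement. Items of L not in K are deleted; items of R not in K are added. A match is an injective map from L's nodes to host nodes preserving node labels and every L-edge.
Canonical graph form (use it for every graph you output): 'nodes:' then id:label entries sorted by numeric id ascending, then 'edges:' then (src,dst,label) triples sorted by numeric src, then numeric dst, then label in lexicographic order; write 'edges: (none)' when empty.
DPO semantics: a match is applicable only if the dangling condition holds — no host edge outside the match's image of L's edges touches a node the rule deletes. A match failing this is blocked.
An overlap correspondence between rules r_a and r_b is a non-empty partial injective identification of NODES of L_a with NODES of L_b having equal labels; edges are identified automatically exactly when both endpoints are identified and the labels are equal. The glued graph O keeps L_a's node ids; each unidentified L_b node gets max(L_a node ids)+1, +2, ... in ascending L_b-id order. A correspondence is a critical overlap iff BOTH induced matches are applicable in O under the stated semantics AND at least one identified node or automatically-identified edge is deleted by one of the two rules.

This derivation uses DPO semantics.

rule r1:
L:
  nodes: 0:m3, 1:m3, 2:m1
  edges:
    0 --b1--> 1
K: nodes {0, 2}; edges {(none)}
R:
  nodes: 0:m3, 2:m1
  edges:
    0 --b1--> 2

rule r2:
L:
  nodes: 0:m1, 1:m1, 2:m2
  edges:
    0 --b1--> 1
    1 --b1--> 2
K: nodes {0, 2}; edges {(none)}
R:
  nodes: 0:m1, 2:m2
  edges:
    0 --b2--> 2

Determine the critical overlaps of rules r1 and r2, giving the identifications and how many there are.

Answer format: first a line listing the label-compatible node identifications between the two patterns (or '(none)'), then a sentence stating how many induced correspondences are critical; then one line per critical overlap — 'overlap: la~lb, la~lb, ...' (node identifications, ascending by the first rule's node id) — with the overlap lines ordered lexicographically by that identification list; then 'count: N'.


label-compatible node identifications between L(r1) and L(r2): 2~0, 2~1
1 of the induced correspondences is a critical overlap of r1 and r2.
overlap: 2~1
count: 1


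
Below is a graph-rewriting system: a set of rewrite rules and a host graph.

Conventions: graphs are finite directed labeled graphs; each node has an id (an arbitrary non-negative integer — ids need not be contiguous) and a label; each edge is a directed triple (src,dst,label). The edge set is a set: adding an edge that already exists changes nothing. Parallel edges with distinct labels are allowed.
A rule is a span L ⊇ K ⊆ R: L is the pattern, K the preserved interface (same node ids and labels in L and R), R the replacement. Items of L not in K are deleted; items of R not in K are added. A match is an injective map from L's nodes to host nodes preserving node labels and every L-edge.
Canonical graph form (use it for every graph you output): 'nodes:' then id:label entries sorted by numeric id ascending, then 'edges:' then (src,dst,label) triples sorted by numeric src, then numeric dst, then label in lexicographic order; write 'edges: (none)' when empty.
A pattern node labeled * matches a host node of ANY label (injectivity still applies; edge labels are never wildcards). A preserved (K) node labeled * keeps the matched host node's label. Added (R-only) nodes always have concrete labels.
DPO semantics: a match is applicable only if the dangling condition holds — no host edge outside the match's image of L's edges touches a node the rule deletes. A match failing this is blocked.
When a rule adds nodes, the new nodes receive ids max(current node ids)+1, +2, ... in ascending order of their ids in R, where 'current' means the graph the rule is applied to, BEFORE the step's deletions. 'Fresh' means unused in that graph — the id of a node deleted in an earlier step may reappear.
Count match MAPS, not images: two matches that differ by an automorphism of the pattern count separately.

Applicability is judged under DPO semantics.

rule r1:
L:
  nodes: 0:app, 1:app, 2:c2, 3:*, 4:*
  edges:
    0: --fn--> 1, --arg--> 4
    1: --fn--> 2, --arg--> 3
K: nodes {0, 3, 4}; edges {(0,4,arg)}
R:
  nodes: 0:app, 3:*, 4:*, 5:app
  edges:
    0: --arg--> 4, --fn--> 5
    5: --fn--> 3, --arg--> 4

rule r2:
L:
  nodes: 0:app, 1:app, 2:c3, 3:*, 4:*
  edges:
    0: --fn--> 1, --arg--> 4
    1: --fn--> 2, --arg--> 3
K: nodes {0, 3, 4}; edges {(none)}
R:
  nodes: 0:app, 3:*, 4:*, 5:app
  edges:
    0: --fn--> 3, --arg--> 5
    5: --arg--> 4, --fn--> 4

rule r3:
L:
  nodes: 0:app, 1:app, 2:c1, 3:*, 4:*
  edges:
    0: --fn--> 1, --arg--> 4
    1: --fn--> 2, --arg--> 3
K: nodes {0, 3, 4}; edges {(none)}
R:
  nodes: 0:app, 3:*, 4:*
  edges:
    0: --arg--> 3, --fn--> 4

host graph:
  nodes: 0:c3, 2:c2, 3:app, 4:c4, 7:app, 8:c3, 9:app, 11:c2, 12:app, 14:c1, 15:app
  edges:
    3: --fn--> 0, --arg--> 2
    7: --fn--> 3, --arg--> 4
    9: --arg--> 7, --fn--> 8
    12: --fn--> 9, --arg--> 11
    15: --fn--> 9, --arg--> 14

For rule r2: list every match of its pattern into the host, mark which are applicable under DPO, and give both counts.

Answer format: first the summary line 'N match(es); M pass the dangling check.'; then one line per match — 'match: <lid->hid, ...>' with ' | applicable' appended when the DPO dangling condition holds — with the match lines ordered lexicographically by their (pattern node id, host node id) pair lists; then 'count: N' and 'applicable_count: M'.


3 match(es); 1 pass the dangling check.
match: 0->7, 1->3, 2->0, 3->2, 4->4 | applicable
match: 0->12, 1->9, 2->8, 3->7, 4->11
match: 0->15, 1->9, 2->8, 3->7, 4->14
count: 3
applicable_count: 1


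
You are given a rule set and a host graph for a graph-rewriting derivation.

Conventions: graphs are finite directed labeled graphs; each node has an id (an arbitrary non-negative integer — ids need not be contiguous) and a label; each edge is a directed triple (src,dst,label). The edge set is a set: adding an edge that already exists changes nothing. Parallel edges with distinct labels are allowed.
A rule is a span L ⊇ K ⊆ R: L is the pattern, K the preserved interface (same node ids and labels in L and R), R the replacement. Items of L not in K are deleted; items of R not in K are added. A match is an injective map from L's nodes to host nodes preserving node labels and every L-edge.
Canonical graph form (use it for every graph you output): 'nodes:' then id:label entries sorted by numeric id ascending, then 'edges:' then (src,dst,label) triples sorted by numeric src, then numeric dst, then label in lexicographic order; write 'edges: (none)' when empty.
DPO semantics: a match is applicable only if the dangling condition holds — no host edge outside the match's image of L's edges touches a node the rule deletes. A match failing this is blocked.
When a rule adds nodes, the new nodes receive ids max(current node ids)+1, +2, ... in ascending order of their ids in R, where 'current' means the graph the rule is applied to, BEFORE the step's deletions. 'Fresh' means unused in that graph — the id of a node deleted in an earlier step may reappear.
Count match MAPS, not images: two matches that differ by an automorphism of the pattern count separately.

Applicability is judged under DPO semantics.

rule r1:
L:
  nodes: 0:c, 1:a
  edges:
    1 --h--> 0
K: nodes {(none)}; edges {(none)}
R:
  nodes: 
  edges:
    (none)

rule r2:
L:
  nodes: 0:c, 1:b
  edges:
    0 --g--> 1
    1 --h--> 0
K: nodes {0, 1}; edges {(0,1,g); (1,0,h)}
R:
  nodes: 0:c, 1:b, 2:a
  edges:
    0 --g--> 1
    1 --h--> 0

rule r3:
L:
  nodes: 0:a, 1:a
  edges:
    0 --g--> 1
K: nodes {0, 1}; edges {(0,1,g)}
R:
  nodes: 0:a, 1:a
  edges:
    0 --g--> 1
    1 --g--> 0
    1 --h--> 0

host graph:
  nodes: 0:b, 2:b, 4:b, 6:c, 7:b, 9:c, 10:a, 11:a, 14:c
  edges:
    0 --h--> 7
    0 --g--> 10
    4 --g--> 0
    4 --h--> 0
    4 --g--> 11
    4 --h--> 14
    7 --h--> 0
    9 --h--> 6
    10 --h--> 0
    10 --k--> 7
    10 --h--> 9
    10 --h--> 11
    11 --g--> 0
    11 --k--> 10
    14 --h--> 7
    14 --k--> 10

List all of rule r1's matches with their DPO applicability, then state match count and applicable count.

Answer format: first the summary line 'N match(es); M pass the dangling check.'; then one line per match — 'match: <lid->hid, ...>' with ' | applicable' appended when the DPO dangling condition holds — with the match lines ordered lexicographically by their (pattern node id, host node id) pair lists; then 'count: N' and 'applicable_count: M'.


1 match(es); 0 pass the dangling check.
match: 0->9, 1->10
count: 1
applicable_count: 0


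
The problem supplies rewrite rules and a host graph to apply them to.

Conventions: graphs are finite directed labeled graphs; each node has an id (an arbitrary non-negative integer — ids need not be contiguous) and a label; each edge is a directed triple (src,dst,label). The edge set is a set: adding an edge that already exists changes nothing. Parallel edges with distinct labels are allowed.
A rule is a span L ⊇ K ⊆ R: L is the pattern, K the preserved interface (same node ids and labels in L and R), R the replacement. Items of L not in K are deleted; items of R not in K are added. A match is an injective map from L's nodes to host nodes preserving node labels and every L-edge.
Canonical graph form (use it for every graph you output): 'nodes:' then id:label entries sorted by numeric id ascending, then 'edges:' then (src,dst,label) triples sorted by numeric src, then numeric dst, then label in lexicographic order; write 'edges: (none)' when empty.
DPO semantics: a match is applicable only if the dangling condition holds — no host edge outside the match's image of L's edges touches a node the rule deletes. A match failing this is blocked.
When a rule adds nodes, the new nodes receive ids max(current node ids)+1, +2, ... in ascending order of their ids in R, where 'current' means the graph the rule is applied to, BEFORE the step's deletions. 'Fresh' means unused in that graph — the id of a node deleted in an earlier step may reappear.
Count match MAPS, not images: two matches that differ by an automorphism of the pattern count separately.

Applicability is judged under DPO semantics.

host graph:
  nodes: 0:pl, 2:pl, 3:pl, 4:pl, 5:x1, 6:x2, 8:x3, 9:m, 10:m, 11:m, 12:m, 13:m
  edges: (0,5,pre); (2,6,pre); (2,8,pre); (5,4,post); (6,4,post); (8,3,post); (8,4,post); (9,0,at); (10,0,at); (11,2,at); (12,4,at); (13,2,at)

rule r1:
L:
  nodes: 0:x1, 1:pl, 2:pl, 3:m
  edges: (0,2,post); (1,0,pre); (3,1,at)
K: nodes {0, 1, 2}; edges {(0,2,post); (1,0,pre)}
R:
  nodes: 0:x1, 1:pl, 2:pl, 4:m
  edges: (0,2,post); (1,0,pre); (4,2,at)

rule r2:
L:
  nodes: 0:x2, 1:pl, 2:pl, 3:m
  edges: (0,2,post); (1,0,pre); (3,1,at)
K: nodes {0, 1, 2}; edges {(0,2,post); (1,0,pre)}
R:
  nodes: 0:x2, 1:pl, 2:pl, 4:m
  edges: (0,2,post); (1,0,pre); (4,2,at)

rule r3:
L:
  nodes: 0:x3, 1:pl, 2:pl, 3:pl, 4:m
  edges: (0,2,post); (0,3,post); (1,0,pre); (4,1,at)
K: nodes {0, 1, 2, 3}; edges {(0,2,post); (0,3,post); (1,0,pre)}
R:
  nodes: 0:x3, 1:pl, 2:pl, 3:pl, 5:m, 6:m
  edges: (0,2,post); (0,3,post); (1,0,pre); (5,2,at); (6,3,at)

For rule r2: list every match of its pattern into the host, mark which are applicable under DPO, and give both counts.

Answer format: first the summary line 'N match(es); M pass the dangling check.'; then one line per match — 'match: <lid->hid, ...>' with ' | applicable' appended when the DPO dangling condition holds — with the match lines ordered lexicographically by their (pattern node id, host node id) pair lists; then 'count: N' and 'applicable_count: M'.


2 match(es); 2 pass the dangling check.
match: 0->6, 1->2, 2->4, 3->11 | applicable
match: 0->6, 1->2, 2->4, 3->13 | applicable
count: 2
applicable_count: 2


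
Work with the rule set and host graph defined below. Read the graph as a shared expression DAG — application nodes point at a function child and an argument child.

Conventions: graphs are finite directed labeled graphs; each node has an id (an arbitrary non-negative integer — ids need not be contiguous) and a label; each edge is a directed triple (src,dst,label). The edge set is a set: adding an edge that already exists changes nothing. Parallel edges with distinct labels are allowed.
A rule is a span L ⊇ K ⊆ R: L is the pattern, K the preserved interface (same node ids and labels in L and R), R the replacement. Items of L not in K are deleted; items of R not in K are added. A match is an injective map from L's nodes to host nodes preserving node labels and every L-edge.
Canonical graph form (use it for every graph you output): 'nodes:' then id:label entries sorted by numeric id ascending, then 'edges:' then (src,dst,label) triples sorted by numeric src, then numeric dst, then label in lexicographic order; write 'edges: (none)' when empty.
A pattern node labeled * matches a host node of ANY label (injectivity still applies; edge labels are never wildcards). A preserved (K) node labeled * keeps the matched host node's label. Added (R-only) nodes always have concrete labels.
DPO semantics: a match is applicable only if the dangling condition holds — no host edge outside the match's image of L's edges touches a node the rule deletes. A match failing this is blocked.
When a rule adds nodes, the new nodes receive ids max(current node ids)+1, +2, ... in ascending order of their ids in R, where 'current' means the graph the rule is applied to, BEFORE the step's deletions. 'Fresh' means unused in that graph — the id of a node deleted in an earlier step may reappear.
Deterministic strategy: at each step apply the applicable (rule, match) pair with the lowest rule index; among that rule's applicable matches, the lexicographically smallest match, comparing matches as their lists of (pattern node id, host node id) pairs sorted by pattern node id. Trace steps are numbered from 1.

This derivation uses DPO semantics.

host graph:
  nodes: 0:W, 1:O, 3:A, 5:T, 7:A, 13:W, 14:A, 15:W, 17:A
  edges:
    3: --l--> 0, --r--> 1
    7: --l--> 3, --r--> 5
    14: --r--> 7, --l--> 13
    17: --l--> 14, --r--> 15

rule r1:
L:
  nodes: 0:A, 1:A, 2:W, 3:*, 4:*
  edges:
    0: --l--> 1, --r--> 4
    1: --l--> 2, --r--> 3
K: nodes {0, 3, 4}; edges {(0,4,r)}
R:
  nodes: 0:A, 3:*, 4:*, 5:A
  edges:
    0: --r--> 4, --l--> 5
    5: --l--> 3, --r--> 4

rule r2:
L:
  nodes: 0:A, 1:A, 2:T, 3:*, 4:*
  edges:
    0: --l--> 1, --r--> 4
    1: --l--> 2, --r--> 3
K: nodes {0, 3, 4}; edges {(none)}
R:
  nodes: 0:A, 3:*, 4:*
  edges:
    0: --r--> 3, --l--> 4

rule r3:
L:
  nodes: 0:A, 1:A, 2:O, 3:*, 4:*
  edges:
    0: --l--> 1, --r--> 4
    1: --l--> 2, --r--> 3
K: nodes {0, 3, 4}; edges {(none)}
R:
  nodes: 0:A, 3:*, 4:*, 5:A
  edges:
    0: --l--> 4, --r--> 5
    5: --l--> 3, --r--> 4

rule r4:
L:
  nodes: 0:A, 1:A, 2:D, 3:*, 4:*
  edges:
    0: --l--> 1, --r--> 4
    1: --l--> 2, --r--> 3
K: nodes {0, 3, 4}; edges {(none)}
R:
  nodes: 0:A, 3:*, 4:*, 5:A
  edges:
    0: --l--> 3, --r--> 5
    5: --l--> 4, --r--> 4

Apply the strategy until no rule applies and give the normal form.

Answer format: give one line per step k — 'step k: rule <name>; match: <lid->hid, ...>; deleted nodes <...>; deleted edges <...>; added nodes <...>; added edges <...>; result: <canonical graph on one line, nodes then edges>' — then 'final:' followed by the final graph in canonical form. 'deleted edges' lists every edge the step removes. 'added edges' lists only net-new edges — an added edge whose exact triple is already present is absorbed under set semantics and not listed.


step 1: rule r1; match: 0->7, 1->3, 2->0, 3->1, 4->5; deleted nodes 0, 3; deleted edges (3,0,l); (3,1,r); (7,3,l); added nodes 18; added edges (7,18,l); (18,1,l); (18,5,r); result: nodes: 1:O, 5:T, 7:A, 13:W, 14:A, 15:W, 17:A, 18:A edges: (7,5,r); (7,18,l); (14,7,r); (14,13,l); (17,14,l); (17,15,r); (18,1,l); (18,5,r)
step 2: rule r1; match: 0->17, 1->14, 2->13, 3->7, 4->15; deleted nodes 13, 14; deleted edges (14,7,r); (14,13,l); (17,14,l); added nodes 19; added edges (17,19,l); (19,7,l); (19,15,r); result: nodes: 1:O, 5:T, 7:A, 15:W, 17:A, 18:A, 19:A edges: (7,5,r); (7,18,l); (17,15,r); (17,19,l); (18,1,l); (18,5,r); (19,7,l); (19,15,r)
final:
nodes: 1:O, 5:T, 7:A, 15:W, 17:A, 18:A, 19:A
edges: (7,5,r); (7,18,l); (17,15,r); (17,19,l); (18,1,l); (18,5,r); (19,7,l); (19,15,r)
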